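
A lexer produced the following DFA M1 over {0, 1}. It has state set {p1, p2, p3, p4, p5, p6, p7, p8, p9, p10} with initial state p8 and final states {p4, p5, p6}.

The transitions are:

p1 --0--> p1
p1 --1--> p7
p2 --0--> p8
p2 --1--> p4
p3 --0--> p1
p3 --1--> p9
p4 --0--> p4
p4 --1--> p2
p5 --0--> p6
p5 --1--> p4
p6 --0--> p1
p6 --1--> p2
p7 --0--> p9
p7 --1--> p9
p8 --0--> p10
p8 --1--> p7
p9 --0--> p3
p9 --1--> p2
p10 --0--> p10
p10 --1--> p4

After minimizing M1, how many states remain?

8

States {p5,p6} cannot be reached from the start state, so discard them.
Start with accepting vs non-accepting: {p4} | {p1,p2,p3,p7,p8,p9,p10}.
Refine {p1,p2,p3,p7,p8,p9,p10} on symbol 1: members go to different blocks, giving {p1,p3,p7,p8,p9} and {p2,p10}.
Split {p1,p3,p7,p8,p9} by δ(·,0) → {p1,p3,p7,p9} and {p8}.
Refine {p1,p3,p7,p9} on symbol 1: members go to different blocks, giving {p1,p3,p7} and {p9}.
Refine {p1,p3,p7} on symbol 0: members go to different blocks, giving {p1,p3} and {p7}.
On input 1, block {p1,p3} splits into {p1} and {p3}.
On input 0, block {p2,p10} splits into {p2} and {p10}.
The partition is now stable with 8 blocks: {p4} | {p1} | {p2} | {p8} | {p9} | {p7} | {p3} | {p10}.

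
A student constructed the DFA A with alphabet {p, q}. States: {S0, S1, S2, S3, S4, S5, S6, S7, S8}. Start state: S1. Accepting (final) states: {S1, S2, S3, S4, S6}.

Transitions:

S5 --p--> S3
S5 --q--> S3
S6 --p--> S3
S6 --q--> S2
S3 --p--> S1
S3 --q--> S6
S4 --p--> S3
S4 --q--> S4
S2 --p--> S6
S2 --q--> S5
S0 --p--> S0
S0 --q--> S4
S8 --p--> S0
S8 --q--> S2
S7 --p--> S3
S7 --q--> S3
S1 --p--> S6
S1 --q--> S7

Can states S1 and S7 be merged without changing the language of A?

No

First remove the unreachable states {S0,S4,S8}; 6 states remain.
Start with accepting vs non-accepting: {S1,S2,S3,S6} | {S5,S7}.
Split {S1,S2,S3,S6} by δ(·,q) → {S1,S2} and {S3,S6}.
On input p, block {S3,S6} splits into {S3} and {S6}.
No further refinement is possible. Final partition (4 blocks): {S1,S2} | {S5,S7} | {S3} | {S6}.
S1 and S7 end up in different blocks, so they are distinguishable. For instance, the string 'ε' is accepted from only S1.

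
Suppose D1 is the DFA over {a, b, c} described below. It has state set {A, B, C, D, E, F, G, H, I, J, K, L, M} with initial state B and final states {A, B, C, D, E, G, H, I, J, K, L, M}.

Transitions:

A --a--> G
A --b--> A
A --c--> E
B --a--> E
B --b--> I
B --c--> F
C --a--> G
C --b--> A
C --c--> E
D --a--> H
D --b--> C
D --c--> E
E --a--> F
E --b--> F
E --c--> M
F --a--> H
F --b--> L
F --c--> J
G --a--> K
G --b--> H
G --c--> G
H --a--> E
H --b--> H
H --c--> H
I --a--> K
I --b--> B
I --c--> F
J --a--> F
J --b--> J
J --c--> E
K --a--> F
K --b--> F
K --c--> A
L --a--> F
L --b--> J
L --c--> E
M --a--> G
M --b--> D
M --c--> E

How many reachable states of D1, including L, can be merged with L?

2

All states are reachable from the start state.
Start with accepting vs non-accepting: {A,B,C,D,E,G,H,I,J,K,L,M} | {F}.
On input a, block {A,B,C,D,E,G,H,I,J,K,L,M} splits into {A,B,C,D,G,H,I,M} and {E,J,K,L}.
Refine {A,B,C,D,G,H,I,M} on symbol a: members go to different blocks, giving {A,C,D,M} and {B,G,H,I}.
Split {E,J,K,L} by δ(·,b) → {E,K} and {J,L}.
Refine {B,G,H,I} on symbol c: members go to different blocks, giving {B,I} and {G,H}.
The partition is now stable with 6 blocks: {A,C,D,M} | {F} | {E,K} | {B,I} | {J,L} | {G,H}.
State L belongs to the block {J,L}, which has 2 states.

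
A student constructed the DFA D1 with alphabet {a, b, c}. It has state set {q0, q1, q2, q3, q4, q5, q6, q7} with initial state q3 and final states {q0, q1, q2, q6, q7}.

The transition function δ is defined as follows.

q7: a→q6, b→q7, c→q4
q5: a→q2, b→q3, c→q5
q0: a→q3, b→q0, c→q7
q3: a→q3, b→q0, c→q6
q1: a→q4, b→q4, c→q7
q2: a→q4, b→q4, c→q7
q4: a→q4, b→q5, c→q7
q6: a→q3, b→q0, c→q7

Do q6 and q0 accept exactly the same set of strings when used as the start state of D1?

First remove the unreachable states {q1}; 7 states remain.
P0 = {q0,q2,q6,q7} | {q3,q4,q5}.
Split {q0,q2,q6,q7} by δ(·,a) → {q0,q2,q6} and {q7}.
On input b, block {q0,q2,q6} splits into {q0,q6} and {q2}.
On input a, block {q3,q4,q5} splits into {q3,q4} and {q5}.
Refine {q3,q4} on symbol b: members go to different blocks, giving {q3} and {q4}.
The partition is now stable with 6 blocks: {q0,q6} | {q3} | {q7} | {q2} | {q5} | {q4}.
q6 and q0 lie in the same block of the stable partition, so they are equivalent — no string distinguishes them.

Yes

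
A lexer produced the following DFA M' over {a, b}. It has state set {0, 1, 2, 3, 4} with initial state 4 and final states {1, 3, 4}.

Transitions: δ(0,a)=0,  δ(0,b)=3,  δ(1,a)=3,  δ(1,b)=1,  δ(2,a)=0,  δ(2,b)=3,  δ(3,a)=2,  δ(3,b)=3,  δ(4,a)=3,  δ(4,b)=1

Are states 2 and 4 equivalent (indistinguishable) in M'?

Every state is reachable, so we keep all 5.
Initial partition by acceptance: {1,3,4} | {0,2}.
Refine {1,3,4} on symbol a: members go to different blocks, giving {1,4} and {3}.
Stable partition: {1,4} | {0,2} | {3} — 3 equivalence classes.
2 and 4 end up in different blocks, so they are distinguishable. For instance, the string 'ε' is accepted from only 4.

No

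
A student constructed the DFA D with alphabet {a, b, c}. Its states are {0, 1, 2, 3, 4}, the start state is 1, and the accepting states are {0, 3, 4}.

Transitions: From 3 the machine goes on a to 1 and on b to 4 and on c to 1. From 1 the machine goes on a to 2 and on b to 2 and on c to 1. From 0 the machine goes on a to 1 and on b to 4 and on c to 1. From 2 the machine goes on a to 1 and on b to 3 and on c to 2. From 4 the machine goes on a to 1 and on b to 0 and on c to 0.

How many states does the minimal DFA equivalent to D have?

4

All states are reachable from the start state.
P0 = {0,3,4} | {1,2}.
Split {0,3,4} by δ(·,c) → {0,3} and {4}.
Split {1,2} by δ(·,b) → {1} and {2}.
No further refinement is possible. Final partition (4 blocks): {0,3} | {1} | {4} | {2}.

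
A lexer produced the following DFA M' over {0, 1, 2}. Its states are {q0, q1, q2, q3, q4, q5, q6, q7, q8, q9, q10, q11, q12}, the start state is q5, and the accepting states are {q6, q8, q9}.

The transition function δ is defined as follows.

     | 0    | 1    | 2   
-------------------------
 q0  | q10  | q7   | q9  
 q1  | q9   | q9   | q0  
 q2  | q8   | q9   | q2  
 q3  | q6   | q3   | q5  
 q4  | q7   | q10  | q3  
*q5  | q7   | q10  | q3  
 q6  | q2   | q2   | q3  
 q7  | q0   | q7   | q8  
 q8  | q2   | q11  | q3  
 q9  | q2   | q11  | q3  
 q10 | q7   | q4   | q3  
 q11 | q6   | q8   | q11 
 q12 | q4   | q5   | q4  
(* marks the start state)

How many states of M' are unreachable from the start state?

2

No path from q5 leads to q1, q12; the other 11 states are all reachable.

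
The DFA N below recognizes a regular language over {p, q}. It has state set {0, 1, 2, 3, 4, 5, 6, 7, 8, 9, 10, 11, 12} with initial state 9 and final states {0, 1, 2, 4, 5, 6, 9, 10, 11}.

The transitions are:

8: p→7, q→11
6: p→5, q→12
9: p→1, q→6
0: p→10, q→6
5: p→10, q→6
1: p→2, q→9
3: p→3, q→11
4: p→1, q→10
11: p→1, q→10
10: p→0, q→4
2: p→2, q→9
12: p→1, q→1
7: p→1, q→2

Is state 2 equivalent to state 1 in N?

Yes

Reachable states from the start: {0,1,2,4,5,6,9,10,12}. Unreachable: {3,7,8,11} — drop them.
P0 = {0,1,2,4,5,6,9,10} | {12}.
Refine {0,1,2,4,5,6,9,10} on symbol q: members go to different blocks, giving {0,1,2,4,5,9,10} and {6}.
On input q, block {0,1,2,4,5,9,10} splits into {1,2,4,10} and {0,5,9}.
Refine {1,2,4,10} on symbol p: members go to different blocks, giving {1,2,4} and {10}.
Split {1,2,4} by δ(·,q) → {1,2} and {4}.
Split {0,5,9} by δ(·,p) → {0,5} and {9}.
No further refinement is possible. Final partition (7 blocks): {1,2} | {12} | {6} | {0,5} | {10} | {4} | {9}.
2 and 1 lie in the same block of the stable partition, so they are equivalent — no string distinguishes them.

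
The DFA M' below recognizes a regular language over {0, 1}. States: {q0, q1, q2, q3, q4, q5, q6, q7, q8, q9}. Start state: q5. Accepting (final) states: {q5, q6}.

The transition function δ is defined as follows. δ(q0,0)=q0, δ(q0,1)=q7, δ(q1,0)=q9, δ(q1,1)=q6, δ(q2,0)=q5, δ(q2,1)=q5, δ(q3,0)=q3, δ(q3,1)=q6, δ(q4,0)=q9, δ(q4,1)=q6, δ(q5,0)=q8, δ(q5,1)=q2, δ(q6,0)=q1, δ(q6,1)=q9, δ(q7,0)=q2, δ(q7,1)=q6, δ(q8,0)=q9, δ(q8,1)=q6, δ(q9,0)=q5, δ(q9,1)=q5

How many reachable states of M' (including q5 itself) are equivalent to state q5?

2

States {q0,q3,q4,q7} cannot be reached from the start state, so discard them.
Start with accepting vs non-accepting: {q5,q6} | {q1,q2,q8,q9}.
Refine {q1,q2,q8,q9} on symbol 0: members go to different blocks, giving {q1,q8} and {q2,q9}.
The partition is now stable with 3 blocks: {q5,q6} | {q1,q8} | {q2,q9}.
State q5 belongs to the block {q5,q6}, which has 2 states.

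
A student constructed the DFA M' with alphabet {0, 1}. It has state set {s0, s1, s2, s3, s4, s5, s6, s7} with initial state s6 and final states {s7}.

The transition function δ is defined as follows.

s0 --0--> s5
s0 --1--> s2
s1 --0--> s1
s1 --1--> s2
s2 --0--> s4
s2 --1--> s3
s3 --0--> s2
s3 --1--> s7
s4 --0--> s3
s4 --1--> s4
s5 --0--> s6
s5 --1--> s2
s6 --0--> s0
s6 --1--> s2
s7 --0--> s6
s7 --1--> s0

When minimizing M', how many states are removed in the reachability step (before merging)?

Starting at s6 and following transitions, the reachable set is {s0, s2, s3, s4, s5, s6, s7}. That leaves s1 unreachable — 1 in total.

1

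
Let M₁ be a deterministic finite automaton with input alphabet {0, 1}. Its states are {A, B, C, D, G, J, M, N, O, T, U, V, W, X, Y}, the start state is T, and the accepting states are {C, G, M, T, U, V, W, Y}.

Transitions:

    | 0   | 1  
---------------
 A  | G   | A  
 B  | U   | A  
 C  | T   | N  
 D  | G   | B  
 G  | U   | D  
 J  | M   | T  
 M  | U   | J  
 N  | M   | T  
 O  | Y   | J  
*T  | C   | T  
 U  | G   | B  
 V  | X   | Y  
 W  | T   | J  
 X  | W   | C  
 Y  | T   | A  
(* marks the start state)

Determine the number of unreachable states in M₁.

BFS from T reaches {A, B, C, D, G, J, M, N, T, U}; the 5 state(s) O, V, W, X, Y are never visited.

5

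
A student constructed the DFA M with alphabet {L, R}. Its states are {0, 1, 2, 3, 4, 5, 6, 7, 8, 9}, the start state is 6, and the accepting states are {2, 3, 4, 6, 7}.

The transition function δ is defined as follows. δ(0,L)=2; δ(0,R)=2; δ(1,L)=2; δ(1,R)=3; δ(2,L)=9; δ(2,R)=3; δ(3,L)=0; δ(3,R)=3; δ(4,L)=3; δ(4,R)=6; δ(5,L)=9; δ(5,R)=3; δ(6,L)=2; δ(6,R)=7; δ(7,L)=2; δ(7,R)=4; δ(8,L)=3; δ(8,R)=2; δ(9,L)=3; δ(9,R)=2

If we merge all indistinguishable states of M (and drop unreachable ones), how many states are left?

First remove the unreachable states {1,5,8}; 7 states remain.
Initial partition by acceptance: {2,3,4,6,7} | {0,9}.
Split {2,3,4,6,7} by δ(·,L) → {4,6,7} and {2,3}.
No further refinement is possible. Final partition (3 blocks): {4,6,7} | {0,9} | {2,3}.

3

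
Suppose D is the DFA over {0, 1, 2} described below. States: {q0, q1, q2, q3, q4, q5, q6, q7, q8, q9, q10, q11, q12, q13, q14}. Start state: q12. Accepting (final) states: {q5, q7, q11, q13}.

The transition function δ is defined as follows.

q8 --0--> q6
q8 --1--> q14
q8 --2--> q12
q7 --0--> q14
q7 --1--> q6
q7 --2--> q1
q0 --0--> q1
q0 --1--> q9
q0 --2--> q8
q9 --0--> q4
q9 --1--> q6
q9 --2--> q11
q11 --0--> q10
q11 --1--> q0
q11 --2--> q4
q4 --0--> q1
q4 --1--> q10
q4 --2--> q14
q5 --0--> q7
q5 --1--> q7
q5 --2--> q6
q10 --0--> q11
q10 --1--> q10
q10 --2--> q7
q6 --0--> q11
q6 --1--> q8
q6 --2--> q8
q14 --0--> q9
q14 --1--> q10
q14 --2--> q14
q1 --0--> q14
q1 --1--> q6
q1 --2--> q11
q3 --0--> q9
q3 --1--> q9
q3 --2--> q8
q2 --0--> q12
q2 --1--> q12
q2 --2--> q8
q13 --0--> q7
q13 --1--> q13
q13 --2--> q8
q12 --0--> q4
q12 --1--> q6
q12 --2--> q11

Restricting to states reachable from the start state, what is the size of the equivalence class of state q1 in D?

3

States {q2,q3,q5,q13} cannot be reached from the start state, so discard them.
Initial partition by acceptance: {q7,q11} | {q0,q1,q4,q6,q8,q9,q10,q12,q14}.
Split {q0,q1,q4,q6,q8,q9,q10,q12,q14} by δ(·,0) → {q0,q1,q4,q8,q9,q12,q14} and {q6,q10}.
On input 0, block {q7,q11} splits into {q7} and {q11}.
On input 0, block {q0,q1,q4,q8,q9,q12,q14} splits into {q0,q1,q4,q9,q12,q14} and {q8}.
Refine {q0,q1,q4,q9,q12,q14} on symbol 1: members go to different blocks, giving {q1,q4,q9,q12,q14} and {q0}.
Refine {q1,q4,q9,q12,q14} on symbol 2: members go to different blocks, giving {q1,q9,q12} and {q4,q14}.
On input 1, block {q6,q10} splits into {q6} and {q10}.
The partition is now stable with 8 blocks: {q7} | {q1,q9,q12} | {q6} | {q11} | {q8} | {q0} | {q4,q14} | {q10}.
State q1 belongs to the block {q1,q9,q12}, which has 3 states.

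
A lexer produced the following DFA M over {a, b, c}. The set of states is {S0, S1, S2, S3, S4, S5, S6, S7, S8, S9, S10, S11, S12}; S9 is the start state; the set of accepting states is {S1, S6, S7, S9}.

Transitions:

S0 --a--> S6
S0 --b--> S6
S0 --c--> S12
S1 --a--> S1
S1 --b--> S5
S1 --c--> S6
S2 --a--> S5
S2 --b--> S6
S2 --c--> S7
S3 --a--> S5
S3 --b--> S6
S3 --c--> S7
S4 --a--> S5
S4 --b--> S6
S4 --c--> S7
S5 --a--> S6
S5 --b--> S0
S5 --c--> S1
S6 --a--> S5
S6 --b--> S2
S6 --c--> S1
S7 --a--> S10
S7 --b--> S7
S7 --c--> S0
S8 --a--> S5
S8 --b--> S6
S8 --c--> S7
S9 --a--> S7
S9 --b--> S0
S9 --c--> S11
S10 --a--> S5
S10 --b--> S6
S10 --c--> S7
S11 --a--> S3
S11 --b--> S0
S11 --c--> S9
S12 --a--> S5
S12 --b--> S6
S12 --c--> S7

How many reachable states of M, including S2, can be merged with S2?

Reachable states from the start: {S0,S1,S2,S3,S5,S6,S7,S9,S10,S11,S12}. Unreachable: {S4,S8} — drop them.
Start with accepting vs non-accepting: {S1,S6,S7,S9} | {S0,S2,S3,S5,S10,S11,S12}.
Refine {S1,S6,S7,S9} on symbol a: members go to different blocks, giving {S1,S9} and {S6,S7}.
Split {S1,S9} by δ(·,a) → {S1} and {S9}.
On input a, block {S0,S2,S3,S5,S10,S11,S12} splits into {S2,S3,S10,S11,S12} and {S0,S5}.
On input a, block {S2,S3,S10,S11,S12} splits into {S2,S3,S10,S12} and {S11}.
On input a, block {S6,S7} splits into {S6} and {S7}.
Split {S0,S5} by δ(·,b) → {S0} and {S5}.
The partition is now stable with 8 blocks: {S1} | {S2,S3,S10,S12} | {S6} | {S9} | {S0} | {S11} | {S7} | {S5}.
State S2 belongs to the block {S2,S3,S10,S12}, which has 4 states.

4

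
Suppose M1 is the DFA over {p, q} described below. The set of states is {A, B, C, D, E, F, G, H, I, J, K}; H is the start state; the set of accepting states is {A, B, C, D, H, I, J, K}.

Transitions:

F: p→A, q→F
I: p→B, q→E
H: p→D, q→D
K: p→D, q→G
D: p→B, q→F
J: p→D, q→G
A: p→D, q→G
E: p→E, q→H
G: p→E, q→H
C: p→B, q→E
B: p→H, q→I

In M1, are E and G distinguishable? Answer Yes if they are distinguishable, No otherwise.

No

Reachable states from the start: {A,B,D,E,F,G,H,I}. Unreachable: {C,J,K} — drop them.
Start with accepting vs non-accepting: {A,B,D,H,I} | {E,F,G}.
On input q, block {A,B,D,H,I} splits into {A,D,I} and {B,H}.
On input p, block {A,D,I} splits into {D,I} and {A}.
Refine {E,F,G} on symbol p: members go to different blocks, giving {E,G} and {F}.
On input q, block {D,I} splits into {D} and {I}.
On input p, block {B,H} splits into {B} and {H}.
Stable partition: {D} | {E,G} | {B} | {A} | {F} | {I} | {H} — 7 equivalence classes.
E and G lie in the same block of the stable partition, so they are equivalent — no string distinguishes them.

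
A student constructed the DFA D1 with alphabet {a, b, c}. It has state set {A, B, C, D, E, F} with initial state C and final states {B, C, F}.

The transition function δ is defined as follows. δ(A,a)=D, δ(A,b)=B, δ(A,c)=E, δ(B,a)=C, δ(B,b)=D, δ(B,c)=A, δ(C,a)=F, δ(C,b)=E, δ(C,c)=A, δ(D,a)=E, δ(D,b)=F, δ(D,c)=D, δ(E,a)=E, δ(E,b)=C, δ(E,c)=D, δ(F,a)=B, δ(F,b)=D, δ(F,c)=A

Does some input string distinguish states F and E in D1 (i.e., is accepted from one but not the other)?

P0 = {B,C,F} | {A,D,E}.
No further refinement is possible. Final partition (2 blocks): {B,C,F} | {A,D,E}.
F and E end up in different blocks, so they are distinguishable. For instance, the string 'ε' is accepted from only F.

Yes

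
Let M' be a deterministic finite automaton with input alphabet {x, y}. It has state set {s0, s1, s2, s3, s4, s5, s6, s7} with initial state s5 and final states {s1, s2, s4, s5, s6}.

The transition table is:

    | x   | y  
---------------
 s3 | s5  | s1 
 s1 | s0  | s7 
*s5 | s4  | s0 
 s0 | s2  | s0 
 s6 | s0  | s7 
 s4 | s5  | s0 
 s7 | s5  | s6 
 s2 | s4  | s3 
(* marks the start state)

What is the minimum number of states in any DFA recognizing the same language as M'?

All states are reachable from the start state.
Start with accepting vs non-accepting: {s1,s2,s4,s5,s6} | {s0,s3,s7}.
Split {s1,s2,s4,s5,s6} by δ(·,x) → {s2,s4,s5} and {s1,s6}.
On input y, block {s0,s3,s7} splits into {s3,s7} and {s0}.
Split {s2,s4,s5} by δ(·,y) → {s4,s5} and {s2}.
No further refinement is possible. Final partition (5 blocks): {s4,s5} | {s3,s7} | {s1,s6} | {s0} | {s2}.

5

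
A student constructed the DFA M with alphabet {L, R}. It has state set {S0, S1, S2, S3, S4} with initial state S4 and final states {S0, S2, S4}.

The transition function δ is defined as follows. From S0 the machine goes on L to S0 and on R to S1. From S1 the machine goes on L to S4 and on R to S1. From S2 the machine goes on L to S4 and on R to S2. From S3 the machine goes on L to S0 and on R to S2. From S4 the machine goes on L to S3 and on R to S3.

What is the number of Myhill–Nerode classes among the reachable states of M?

5

All states are reachable from the start state.
Start with accepting vs non-accepting: {S0,S2,S4} | {S1,S3}.
Refine {S0,S2,S4} on symbol L: members go to different blocks, giving {S0,S2} and {S4}.
On input L, block {S0,S2} splits into {S0} and {S2}.
Split {S1,S3} by δ(·,L) → {S1} and {S3}.
The partition is now stable with 5 blocks: {S0} | {S1} | {S4} | {S2} | {S3}.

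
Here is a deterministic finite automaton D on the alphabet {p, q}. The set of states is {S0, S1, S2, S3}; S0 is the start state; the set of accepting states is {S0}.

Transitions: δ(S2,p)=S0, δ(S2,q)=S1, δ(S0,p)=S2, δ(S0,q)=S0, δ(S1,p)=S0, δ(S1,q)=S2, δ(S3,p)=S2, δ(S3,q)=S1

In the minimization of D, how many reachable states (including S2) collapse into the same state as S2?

Reachable states from the start: {S0,S1,S2}. Unreachable: {S3} — drop them.
Initial partition by acceptance: {S0} | {S1,S2}.
Stable partition: {S0} | {S1,S2} — 2 equivalence classes.
State S2 belongs to the block {S1,S2}, which has 2 states.

2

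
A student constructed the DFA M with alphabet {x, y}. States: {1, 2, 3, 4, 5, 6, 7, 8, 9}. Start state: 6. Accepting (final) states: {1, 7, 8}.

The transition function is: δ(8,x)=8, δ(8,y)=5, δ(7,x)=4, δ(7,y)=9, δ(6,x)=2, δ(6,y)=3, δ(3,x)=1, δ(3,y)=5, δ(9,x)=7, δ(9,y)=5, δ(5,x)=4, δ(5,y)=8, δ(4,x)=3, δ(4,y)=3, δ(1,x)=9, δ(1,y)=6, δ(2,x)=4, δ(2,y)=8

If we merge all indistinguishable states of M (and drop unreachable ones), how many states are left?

P0 = {1,7,8} | {2,3,4,5,6,9}.
On input x, block {1,7,8} splits into {1,7} and {8}.
Split {2,3,4,5,6,9} by δ(·,x) → {2,4,5,6} and {3,9}.
Split {1,7} by δ(·,x) → {1} and {7}.
Refine {2,4,5,6} on symbol x: members go to different blocks, giving {2,5,6} and {4}.
Split {2,5,6} by δ(·,x) → {2,5} and {6}.
Refine {3,9} on symbol x: members go to different blocks, giving {3} and {9}.
The partition is now stable with 8 blocks: {1} | {2,5} | {8} | {3} | {7} | {4} | {6} | {9}.

8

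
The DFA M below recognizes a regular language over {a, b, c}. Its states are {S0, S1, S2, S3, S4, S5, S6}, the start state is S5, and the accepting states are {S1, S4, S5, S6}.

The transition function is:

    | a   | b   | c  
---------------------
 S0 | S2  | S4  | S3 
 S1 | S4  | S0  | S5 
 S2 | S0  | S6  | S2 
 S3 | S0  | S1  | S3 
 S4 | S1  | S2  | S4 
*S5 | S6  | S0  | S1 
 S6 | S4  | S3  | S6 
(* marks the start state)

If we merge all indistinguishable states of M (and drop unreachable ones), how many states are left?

2

All states are reachable from the start state.
Start with accepting vs non-accepting: {S1,S4,S5,S6} | {S0,S2,S3}.
Stable partition: {S1,S4,S5,S6} | {S0,S2,S3} — 2 equivalence classes.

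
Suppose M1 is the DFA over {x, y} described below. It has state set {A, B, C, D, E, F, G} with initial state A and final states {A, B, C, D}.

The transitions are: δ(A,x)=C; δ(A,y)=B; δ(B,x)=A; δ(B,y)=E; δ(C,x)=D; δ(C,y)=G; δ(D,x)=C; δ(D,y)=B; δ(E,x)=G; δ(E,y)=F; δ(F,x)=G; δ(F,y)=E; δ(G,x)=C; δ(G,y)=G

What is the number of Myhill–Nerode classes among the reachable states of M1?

5

P0 = {A,B,C,D} | {E,F,G}.
Split {A,B,C,D} by δ(·,y) → {A,D} and {B,C}.
Split {E,F,G} by δ(·,x) → {E,F} and {G}.
On input y, block {B,C} splits into {B} and {C}.
No further refinement is possible. Final partition (5 blocks): {A,D} | {E,F} | {B} | {G} | {C}.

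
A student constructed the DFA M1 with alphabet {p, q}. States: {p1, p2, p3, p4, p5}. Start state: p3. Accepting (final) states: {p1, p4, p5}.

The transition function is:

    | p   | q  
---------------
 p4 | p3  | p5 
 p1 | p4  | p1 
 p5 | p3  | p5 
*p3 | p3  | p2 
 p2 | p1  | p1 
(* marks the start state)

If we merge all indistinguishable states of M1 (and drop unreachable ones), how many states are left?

All states are reachable from the start state.
Start with accepting vs non-accepting: {p1,p4,p5} | {p2,p3}.
Refine {p1,p4,p5} on symbol p: members go to different blocks, giving {p4,p5} and {p1}.
On input p, block {p2,p3} splits into {p2} and {p3}.
The partition is now stable with 4 blocks: {p4,p5} | {p2} | {p1} | {p3}.

4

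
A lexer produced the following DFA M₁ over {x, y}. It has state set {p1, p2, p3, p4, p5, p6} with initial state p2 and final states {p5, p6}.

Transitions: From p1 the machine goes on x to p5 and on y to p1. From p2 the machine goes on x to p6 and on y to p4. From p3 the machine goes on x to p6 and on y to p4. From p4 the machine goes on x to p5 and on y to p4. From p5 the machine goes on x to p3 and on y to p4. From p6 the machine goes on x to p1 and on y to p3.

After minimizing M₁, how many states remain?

2

All states are reachable from the start state.
Initial partition by acceptance: {p5,p6} | {p1,p2,p3,p4}.
No further refinement is possible. Final partition (2 blocks): {p5,p6} | {p1,p2,p3,p4}.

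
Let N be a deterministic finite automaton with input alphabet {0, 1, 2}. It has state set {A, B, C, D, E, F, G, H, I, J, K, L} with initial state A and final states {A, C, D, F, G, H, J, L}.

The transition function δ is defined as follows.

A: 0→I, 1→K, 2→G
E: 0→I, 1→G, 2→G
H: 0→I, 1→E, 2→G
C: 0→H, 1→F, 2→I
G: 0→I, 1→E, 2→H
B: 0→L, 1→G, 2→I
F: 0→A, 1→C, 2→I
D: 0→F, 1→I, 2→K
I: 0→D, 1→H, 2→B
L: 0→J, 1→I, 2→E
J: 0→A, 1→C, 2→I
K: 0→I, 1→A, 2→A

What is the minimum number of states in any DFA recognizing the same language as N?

5

All states are reachable from the start state.
Start with accepting vs non-accepting: {A,C,D,F,G,H,J,L} | {B,E,I,K}.
Refine {A,C,D,F,G,H,J,L} on symbol 0: members go to different blocks, giving {C,D,F,J,L} and {A,G,H}.
On input 0, block {C,D,F,J,L} splits into {C,F,J} and {D,L}.
Split {B,E,I,K} by δ(·,0) → {B,I} and {E,K}.
No further refinement is possible. Final partition (5 blocks): {C,F,J} | {B,I} | {A,G,H} | {D,L} | {E,K}.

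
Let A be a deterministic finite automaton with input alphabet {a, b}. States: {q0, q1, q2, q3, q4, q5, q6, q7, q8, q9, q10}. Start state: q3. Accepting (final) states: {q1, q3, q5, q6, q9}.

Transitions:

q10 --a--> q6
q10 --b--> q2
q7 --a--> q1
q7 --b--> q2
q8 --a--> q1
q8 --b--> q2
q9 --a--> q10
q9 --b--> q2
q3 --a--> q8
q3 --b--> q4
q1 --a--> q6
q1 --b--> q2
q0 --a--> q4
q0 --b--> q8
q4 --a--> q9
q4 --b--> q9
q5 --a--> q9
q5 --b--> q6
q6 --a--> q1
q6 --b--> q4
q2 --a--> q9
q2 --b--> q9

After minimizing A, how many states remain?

Reachable states from the start: {q1,q2,q3,q4,q6,q8,q9,q10}. Unreachable: {q0,q5,q7} — drop them.
P0 = {q1,q3,q6,q9} | {q2,q4,q8,q10}.
Refine {q1,q3,q6,q9} on symbol a: members go to different blocks, giving {q1,q6} and {q3,q9}.
Split {q2,q4,q8,q10} by δ(·,a) → {q2,q4} and {q8,q10}.
The partition is now stable with 4 blocks: {q1,q6} | {q2,q4} | {q3,q9} | {q8,q10}.

4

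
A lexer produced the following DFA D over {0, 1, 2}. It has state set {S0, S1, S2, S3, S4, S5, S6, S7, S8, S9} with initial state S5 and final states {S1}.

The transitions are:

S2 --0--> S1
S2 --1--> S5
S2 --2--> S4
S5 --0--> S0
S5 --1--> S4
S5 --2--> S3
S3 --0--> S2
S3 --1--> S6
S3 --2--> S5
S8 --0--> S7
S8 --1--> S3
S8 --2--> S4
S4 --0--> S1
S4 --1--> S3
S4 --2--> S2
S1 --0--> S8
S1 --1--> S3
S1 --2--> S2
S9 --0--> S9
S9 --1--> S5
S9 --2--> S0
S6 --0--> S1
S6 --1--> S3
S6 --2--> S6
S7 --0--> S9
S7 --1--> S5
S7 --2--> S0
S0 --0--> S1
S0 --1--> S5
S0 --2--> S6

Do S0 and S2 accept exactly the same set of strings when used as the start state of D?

All states are reachable from the start state.
Initial partition by acceptance: {S1} | {S0,S2,S3,S4,S5,S6,S7,S8,S9}.
Refine {S0,S2,S3,S4,S5,S6,S7,S8,S9} on symbol 0: members go to different blocks, giving {S3,S5,S7,S8,S9} and {S0,S2,S4,S6}.
On input 0, block {S3,S5,S7,S8,S9} splits into {S7,S8,S9} and {S3,S5}.
No further refinement is possible. Final partition (4 blocks): {S1} | {S7,S8,S9} | {S0,S2,S4,S6} | {S3,S5}.
S0 and S2 lie in the same block of the stable partition, so they are equivalent — no string distinguishes them.

Yes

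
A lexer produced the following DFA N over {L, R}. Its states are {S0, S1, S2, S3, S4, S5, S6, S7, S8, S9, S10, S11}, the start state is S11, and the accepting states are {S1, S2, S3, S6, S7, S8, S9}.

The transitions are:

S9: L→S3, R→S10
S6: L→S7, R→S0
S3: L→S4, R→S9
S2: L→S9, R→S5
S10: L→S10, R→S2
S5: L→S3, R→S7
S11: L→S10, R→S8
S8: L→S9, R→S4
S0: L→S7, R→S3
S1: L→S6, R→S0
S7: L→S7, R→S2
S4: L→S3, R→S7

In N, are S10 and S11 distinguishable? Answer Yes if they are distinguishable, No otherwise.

First remove the unreachable states {S0,S1,S6}; 9 states remain.
Initial partition by acceptance: {S2,S3,S7,S8,S9} | {S4,S5,S10,S11}.
Split {S2,S3,S7,S8,S9} by δ(·,L) → {S2,S7,S8,S9} and {S3}.
Split {S2,S7,S8,S9} by δ(·,L) → {S2,S7,S8} and {S9}.
Refine {S2,S7,S8} on symbol L: members go to different blocks, giving {S2,S8} and {S7}.
On input L, block {S4,S5,S10,S11} splits into {S4,S5} and {S10,S11}.
Stable partition: {S2,S8} | {S4,S5} | {S3} | {S9} | {S7} | {S10,S11} — 6 equivalence classes.
S10 and S11 lie in the same block of the stable partition, so they are equivalent — no string distinguishes them.

No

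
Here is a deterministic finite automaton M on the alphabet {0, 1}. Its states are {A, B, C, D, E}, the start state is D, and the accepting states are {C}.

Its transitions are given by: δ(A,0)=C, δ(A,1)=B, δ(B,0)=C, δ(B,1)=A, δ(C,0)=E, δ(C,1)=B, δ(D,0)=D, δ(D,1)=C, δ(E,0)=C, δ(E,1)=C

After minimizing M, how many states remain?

4

P0 = {C} | {A,B,D,E}.
On input 0, block {A,B,D,E} splits into {A,B,E} and {D}.
Refine {A,B,E} on symbol 1: members go to different blocks, giving {A,B} and {E}.
No further refinement is possible. Final partition (4 blocks): {C} | {A,B} | {D} | {E}.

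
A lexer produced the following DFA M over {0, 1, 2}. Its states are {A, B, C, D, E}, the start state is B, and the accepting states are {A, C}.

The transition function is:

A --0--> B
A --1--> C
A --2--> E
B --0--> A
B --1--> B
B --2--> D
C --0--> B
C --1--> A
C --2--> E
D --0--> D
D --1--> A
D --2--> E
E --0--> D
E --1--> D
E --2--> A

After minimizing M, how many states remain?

4

Start with accepting vs non-accepting: {A,C} | {B,D,E}.
Refine {B,D,E} on symbol 0: members go to different blocks, giving {D,E} and {B}.
Refine {D,E} on symbol 1: members go to different blocks, giving {D} and {E}.
No further refinement is possible. Final partition (4 blocks): {A,C} | {D} | {B} | {E}.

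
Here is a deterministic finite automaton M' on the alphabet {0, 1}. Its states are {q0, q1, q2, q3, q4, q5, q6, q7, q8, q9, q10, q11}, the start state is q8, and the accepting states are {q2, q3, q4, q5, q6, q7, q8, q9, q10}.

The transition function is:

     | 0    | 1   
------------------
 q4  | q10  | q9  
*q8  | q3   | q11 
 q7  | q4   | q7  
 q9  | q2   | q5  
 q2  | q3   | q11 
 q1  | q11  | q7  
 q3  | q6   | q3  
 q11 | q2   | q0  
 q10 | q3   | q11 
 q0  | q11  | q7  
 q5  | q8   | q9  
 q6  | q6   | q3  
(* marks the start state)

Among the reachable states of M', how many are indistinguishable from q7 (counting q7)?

First remove the unreachable states {q1}; 11 states remain.
P0 = {q2,q3,q4,q5,q6,q7,q8,q9,q10} | {q0,q11}.
Split {q2,q3,q4,q5,q6,q7,q8,q9,q10} by δ(·,1) → {q3,q4,q5,q6,q7,q9} and {q2,q8,q10}.
On input 0, block {q3,q4,q5,q6,q7,q9} splits into {q3,q6,q7} and {q4,q5,q9}.
Refine {q3,q6,q7} on symbol 0: members go to different blocks, giving {q3,q6} and {q7}.
On input 0, block {q0,q11} splits into {q0} and {q11}.
The partition is now stable with 6 blocks: {q3,q6} | {q0} | {q2,q8,q10} | {q4,q5,q9} | {q7} | {q11}.
The equivalence class containing q7 is {q7}, of size 1.

1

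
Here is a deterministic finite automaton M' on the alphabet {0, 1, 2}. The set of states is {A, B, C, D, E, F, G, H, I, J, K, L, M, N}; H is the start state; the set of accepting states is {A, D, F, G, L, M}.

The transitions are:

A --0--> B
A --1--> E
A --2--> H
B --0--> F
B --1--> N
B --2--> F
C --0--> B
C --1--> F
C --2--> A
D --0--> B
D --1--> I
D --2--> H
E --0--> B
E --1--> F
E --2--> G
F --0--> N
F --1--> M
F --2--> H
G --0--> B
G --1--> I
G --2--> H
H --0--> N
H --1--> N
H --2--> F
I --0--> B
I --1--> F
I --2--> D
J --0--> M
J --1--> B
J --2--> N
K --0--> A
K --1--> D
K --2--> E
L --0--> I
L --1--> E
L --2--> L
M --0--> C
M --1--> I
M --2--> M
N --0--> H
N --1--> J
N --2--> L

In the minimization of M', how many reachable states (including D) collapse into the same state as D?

3

First remove the unreachable states {K}; 13 states remain.
P0 = {A,D,F,G,L,M} | {B,C,E,H,I,J,N}.
On input 1, block {A,D,F,G,L,M} splits into {A,D,G,L,M} and {F}.
Refine {A,D,G,L,M} on symbol 2: members go to different blocks, giving {A,D,G} and {L,M}.
Split {B,C,E,H,I,J,N} by δ(·,0) → {C,E,H,I,N} and {B} and {J}.
Refine {C,E,H,I,N} on symbol 0: members go to different blocks, giving {C,E,I} and {H,N}.
Split {H,N} by δ(·,1) → {H} and {N}.
The partition is now stable with 8 blocks: {A,D,G} | {C,E,I} | {F} | {L,M} | {B} | {J} | {H} | {N}.
The equivalence class containing D is {A,D,G}, of size 3.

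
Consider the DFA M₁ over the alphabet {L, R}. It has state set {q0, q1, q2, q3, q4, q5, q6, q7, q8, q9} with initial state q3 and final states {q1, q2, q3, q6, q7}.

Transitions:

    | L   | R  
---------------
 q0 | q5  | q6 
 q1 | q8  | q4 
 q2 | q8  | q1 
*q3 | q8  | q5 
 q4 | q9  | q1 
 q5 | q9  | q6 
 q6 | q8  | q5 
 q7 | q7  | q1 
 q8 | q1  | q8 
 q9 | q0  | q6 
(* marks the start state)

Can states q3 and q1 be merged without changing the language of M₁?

Reachable states from the start: {q0,q1,q3,q4,q5,q6,q8,q9}. Unreachable: {q2,q7} — drop them.
P0 = {q1,q3,q6} | {q0,q4,q5,q8,q9}.
Split {q0,q4,q5,q8,q9} by δ(·,L) → {q0,q4,q5,q9} and {q8}.
The partition is now stable with 3 blocks: {q1,q3,q6} | {q0,q4,q5,q9} | {q8}.
q3 and q1 lie in the same block of the stable partition, so they are equivalent — no string distinguishes them.

Yes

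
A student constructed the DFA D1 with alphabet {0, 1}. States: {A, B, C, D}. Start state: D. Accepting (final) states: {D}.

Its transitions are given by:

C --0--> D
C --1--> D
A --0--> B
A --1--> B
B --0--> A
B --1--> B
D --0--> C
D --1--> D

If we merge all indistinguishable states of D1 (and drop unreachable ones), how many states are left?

2

First remove the unreachable states {A,B}; 2 states remain.
Initial partition by acceptance: {D} | {C}.
The partition is now stable with 2 blocks: {D} | {C}.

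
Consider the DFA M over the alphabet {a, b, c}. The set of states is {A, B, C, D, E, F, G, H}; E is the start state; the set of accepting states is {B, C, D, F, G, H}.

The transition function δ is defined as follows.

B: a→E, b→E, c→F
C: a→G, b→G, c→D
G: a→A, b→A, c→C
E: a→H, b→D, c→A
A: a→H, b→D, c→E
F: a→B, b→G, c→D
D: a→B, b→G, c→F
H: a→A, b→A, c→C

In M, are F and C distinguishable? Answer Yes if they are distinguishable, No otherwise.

Every state is reachable, so we keep all 8.
P0 = {B,C,D,F,G,H} | {A,E}.
Refine {B,C,D,F,G,H} on symbol a: members go to different blocks, giving {B,G,H} and {C,D,F}.
Stable partition: {B,G,H} | {A,E} | {C,D,F} — 3 equivalence classes.
F and C lie in the same block of the stable partition, so they are equivalent — no string distinguishes them.

No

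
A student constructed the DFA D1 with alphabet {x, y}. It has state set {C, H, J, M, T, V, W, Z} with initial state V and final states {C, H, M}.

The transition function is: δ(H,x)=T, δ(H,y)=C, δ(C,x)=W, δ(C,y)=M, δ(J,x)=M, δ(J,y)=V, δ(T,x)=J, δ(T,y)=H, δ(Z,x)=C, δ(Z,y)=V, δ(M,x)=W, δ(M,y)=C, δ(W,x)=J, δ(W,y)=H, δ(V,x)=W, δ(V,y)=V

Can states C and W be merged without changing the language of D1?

States {Z} cannot be reached from the start state, so discard them.
Initial partition by acceptance: {C,H,M} | {J,T,V,W}.
On input x, block {J,T,V,W} splits into {T,V,W} and {J}.
Refine {T,V,W} on symbol x: members go to different blocks, giving {T,W} and {V}.
The partition is now stable with 4 blocks: {C,H,M} | {T,W} | {J} | {V}.
C and W end up in different blocks, so they are distinguishable. For instance, the string 'ε' is accepted from only C.

No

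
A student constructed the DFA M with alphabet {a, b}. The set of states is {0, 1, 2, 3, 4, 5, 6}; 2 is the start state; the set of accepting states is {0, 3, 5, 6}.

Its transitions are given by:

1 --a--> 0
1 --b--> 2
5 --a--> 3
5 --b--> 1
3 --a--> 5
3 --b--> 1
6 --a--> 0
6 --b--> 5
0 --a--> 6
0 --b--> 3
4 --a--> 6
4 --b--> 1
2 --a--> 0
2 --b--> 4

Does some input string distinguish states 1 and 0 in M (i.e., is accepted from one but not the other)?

Start with accepting vs non-accepting: {0,3,5,6} | {1,2,4}.
Refine {0,3,5,6} on symbol b: members go to different blocks, giving {0,6} and {3,5}.
No further refinement is possible. Final partition (3 blocks): {0,6} | {1,2,4} | {3,5}.
1 and 0 end up in different blocks, so they are distinguishable. For instance, the string 'ε' is accepted from only 0.

Yes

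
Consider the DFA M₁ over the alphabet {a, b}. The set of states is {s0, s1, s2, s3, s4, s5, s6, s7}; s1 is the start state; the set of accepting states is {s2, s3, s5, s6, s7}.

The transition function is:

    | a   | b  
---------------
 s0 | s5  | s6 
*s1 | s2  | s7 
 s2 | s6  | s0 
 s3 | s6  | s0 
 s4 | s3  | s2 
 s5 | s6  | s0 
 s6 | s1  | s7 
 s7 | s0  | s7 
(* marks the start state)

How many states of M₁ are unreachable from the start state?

Starting at s1 and following transitions, the reachable set is {s0, s1, s2, s5, s6, s7}. That leaves s3, s4 unreachable — 2 in total.

2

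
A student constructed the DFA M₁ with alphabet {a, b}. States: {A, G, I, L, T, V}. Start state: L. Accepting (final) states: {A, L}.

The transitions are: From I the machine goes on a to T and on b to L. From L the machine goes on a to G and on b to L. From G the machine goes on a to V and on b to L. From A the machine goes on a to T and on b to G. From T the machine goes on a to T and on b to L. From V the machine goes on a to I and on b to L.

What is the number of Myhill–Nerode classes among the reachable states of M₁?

First remove the unreachable states {A}; 5 states remain.
P0 = {L} | {G,I,T,V}.
No further refinement is possible. Final partition (2 blocks): {L} | {G,I,T,V}.

2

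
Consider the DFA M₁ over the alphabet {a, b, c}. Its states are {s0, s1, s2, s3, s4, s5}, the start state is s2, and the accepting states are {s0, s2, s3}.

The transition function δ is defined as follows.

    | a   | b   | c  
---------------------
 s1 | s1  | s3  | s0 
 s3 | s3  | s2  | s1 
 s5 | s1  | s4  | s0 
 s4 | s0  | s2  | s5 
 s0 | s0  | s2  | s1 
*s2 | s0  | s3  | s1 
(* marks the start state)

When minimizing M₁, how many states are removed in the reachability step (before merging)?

No path from s2 leads to s4, s5; the other 4 states are all reachable.

2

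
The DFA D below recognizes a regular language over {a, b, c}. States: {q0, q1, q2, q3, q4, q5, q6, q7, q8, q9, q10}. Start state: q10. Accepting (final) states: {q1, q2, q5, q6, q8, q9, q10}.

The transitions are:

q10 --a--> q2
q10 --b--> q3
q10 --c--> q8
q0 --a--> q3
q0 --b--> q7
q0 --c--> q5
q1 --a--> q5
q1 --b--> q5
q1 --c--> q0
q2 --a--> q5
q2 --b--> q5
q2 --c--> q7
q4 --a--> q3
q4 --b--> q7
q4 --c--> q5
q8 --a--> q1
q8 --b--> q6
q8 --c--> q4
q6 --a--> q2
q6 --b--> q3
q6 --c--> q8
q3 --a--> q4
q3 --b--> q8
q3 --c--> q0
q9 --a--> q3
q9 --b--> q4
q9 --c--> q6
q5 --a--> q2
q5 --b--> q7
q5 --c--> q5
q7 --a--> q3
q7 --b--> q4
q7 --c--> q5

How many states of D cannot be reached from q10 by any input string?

No path from q10 leads to q9; the other 10 states are all reachable.

1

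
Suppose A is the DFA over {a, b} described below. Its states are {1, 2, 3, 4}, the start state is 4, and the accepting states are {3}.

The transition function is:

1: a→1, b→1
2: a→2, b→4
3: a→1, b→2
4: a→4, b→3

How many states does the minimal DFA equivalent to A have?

4

All states are reachable from the start state.
Start with accepting vs non-accepting: {3} | {1,2,4}.
Refine {1,2,4} on symbol b: members go to different blocks, giving {1,2} and {4}.
Split {1,2} by δ(·,b) → {1} and {2}.
No further refinement is possible. Final partition (4 blocks): {3} | {1} | {4} | {2}.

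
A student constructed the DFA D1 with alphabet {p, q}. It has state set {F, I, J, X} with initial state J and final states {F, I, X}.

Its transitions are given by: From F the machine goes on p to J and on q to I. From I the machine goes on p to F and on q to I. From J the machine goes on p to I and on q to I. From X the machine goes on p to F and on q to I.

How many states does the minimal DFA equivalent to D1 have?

States {X} cannot be reached from the start state, so discard them.
Initial partition by acceptance: {F,I} | {J}.
Split {F,I} by δ(·,p) → {I} and {F}.
No further refinement is possible. Final partition (3 blocks): {I} | {J} | {F}.

3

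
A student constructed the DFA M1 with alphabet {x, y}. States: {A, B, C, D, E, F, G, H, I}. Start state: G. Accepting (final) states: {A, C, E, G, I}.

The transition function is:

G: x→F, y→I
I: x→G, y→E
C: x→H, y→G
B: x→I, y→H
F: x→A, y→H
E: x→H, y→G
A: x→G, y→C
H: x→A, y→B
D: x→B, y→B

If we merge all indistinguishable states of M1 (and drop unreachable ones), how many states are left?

States {D} cannot be reached from the start state, so discard them.
Start with accepting vs non-accepting: {A,C,E,G,I} | {B,F,H}.
Refine {A,C,E,G,I} on symbol x: members go to different blocks, giving {C,E,G} and {A,I}.
Refine {C,E,G} on symbol y: members go to different blocks, giving {C,E} and {G}.
The partition is now stable with 4 blocks: {C,E} | {B,F,H} | {A,I} | {G}.

4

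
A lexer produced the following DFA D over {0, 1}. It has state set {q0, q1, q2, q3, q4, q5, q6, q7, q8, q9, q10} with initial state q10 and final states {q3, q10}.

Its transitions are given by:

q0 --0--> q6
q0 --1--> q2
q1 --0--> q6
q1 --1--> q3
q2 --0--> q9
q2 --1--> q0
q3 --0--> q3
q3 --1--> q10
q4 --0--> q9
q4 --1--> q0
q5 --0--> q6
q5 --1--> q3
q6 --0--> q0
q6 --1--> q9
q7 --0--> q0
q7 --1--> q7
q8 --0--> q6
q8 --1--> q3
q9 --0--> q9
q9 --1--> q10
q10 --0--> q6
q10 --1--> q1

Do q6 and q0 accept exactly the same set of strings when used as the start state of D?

No

Reachable states from the start: {q0,q1,q2,q3,q6,q9,q10}. Unreachable: {q4,q5,q7,q8} — drop them.
Initial partition by acceptance: {q3,q10} | {q0,q1,q2,q6,q9}.
Refine {q3,q10} on symbol 0: members go to different blocks, giving {q3} and {q10}.
On input 1, block {q0,q1,q2,q6,q9} splits into {q0,q2,q6} and {q1} and {q9}.
Refine {q0,q2,q6} on symbol 0: members go to different blocks, giving {q0,q6} and {q2}.
Refine {q0,q6} on symbol 1: members go to different blocks, giving {q0} and {q6}.
Stable partition: {q3} | {q0} | {q10} | {q1} | {q9} | {q2} | {q6} — 7 equivalence classes.
q6 and q0 end up in different blocks, so they are distinguishable. For instance, the string '11' is accepted from only q6.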